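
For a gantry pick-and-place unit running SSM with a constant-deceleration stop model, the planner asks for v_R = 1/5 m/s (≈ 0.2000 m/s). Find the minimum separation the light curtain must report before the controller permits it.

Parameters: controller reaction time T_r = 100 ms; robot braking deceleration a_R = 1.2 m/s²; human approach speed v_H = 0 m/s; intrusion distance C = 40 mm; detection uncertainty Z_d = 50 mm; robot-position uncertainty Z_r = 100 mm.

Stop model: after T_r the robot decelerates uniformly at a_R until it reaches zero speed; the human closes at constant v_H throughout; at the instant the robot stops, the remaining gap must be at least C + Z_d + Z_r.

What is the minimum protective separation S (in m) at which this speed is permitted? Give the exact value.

braking lasts T_s = (1/5)/(6/5) = 0.1667 s
reaction-phase robot travel = 0.2000·0.1000 = 0.0200 m
robot under decel: 0.2000²/(2·1.2000) = 0.0167 m
human over T_r+T_s: 0.0000·(0.1000+0.1667) = 0.0000 m
C+Z_d+Z_r = 0.0400+0.0500+0.1000 = 0.1900 m
S_min ≈ 0.0200+0.0167+0.0000+0.1900  ⇒  S_min = 17/75 m

S_min = 17/75 m = 0.2267 m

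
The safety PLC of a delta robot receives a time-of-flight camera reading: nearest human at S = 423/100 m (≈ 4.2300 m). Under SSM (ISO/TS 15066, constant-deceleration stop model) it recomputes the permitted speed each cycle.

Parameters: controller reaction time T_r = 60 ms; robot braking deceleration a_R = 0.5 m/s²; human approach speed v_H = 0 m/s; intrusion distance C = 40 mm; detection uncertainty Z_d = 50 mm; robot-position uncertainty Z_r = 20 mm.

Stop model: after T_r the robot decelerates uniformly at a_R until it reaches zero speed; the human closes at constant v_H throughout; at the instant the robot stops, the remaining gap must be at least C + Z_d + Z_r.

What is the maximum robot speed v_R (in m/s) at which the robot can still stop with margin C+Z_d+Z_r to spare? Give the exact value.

at the boundary: (1)·v² + (3/50)·v + (-103/25) = 0
  disc = (3/50)² − 4·(1)·(-103/25) = 41209/2500 ; √disc = 203/50
  v_R = (−(3/50) + 203/50) / (2·(1)) = 2 m/s
check:
braking lasts T_s = 2/(1/2) = 4.0000 s
robot covers v_R·T_r = 2.0000·0.0600 = 0.1200 m before braking
robot covers 2.0000·4.0000 − ½·0.5000·4.0000² = 4.0000 m while stopping
human closes 0.0000·4.0600 = 0.0000 m
residual clearance needed = 0.0400+0.0500+0.0200 = 0.1100 m
sum ≈ 0.1200+4.0000+0.0000+0.1100 ≈ 4.2300 m = S ✓

v_R_max = 2 m/s = 2.0000 m/s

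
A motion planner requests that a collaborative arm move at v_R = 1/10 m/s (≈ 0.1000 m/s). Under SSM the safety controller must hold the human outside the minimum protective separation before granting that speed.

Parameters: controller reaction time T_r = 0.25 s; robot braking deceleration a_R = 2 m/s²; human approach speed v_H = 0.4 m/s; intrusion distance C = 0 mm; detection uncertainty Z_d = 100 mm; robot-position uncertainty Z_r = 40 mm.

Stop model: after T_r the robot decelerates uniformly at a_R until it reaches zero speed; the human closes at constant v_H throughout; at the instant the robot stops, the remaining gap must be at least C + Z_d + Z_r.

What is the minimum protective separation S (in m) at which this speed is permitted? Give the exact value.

S_min = 23/80 m = 0.2875 m

T_s = v_R/a_R = (1/10)/2 = 0.0500 s
robot covers v_R·T_r = 0.1000·0.2500 = 0.0250 m before braking
robot covers 0.1000·0.0500 − ½·2.0000·0.0500² = 0.0025 m while stopping
human over T_r+T_s: 0.4000·(0.2500+0.0500) = 0.1200 m
residual clearance needed = 0.0000+0.1000+0.0400 = 0.1400 m
S_min ≈ 0.0250+0.0025+0.1200+0.1400  ⇒  S_min = 23/80 m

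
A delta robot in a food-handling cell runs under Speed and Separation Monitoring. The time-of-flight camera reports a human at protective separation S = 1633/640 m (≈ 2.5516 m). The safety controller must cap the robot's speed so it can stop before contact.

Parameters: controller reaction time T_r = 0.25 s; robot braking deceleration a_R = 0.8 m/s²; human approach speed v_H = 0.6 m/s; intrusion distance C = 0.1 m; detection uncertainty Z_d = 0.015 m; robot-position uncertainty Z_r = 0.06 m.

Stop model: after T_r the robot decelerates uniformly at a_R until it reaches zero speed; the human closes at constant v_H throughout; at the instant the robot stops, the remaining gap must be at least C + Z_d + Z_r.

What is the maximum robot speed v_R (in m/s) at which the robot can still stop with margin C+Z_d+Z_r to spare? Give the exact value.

collect terms ⇒ (5/8)·v_R² + (1)·v_R + (-285/128) = 0
  disc = (1)² − 4·(5/8)·(-285/128) = 1681/256 ; √disc = 41/16
  v_R = (−(1) + 41/16) / (2·(5/8)) = 5/4 m/s
check:
stop time T_s = (5/4)/(4/5) = 1.5625 s
robot in T_r: 1.2500·0.2500 = 0.3125 m
braking distance = 1.2500²/(2·0.8000) = 0.9766 m
person approaches 0.6000·(0.2500+1.5625) = 1.0875 m
C+Z_d+Z_r = 0.1000+0.0150+0.0600 = 0.1750 m
sum ≈ 0.3125+0.9766+1.0875+0.1750 ≈ 2.5516 m = S ✓

v_R_max = 5/4 m/s = 1.2500 m/s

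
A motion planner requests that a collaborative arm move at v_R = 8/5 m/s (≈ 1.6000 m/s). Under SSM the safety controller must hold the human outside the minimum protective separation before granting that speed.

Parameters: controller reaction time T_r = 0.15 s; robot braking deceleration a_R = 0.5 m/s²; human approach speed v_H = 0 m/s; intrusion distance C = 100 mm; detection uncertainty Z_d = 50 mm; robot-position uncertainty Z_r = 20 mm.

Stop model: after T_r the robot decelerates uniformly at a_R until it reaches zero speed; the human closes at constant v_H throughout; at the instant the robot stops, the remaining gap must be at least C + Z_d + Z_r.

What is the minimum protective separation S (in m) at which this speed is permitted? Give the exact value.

S_min = 297/100 m = 2.9700 m

braking lasts T_s = (8/5)/(1/2) = 3.2000 s
reaction-phase robot travel = 1.6000·0.1500 = 0.2400 m
robot covers 1.6000·3.2000 − ½·0.5000·3.2000² = 2.5600 m while stopping
person approaches 0.0000·(0.1500+3.2000) = 0.0000 m
residual clearance needed = 0.1000+0.0500+0.0200 = 0.1700 m
S_min ≈ 0.2400+2.5600+0.0000+0.1700  ⇒  S_min = 297/100 m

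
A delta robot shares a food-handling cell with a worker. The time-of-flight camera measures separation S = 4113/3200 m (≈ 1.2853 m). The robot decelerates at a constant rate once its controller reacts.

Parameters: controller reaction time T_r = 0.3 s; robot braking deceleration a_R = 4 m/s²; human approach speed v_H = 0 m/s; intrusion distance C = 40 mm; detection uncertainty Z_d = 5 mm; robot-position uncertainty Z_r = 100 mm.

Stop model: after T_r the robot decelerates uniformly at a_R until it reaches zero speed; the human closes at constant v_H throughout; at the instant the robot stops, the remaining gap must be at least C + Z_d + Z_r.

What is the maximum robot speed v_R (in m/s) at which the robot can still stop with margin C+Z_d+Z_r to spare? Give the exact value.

at the boundary: (1/8)·v² + (3/10)·v + (-3649/3200) = 0
  disc = (3/10)² − 4·(1/8)·(-3649/3200) = 169/256 ; √disc = 13/16
  v_R = (−(3/10) + 13/16) / (2·(1/8)) = 41/20 m/s
check:
stop time T_s = (41/20)/4 = 0.5125 s
reaction-phase robot travel = 2.0500·0.3000 = 0.6150 m
robot covers 2.0500·0.5125 − ½·4.0000·0.5125² = 0.5253 m while stopping
human closes 0.0000·0.8125 = 0.0000 m
C+Z_d+Z_r = 0.0400+0.0050+0.1000 = 0.1450 m
sum ≈ 0.6150+0.5253+0.0000+0.1450 ≈ 1.2853 m = S ✓

v_R_max = 41/20 m/s = 2.0500 m/s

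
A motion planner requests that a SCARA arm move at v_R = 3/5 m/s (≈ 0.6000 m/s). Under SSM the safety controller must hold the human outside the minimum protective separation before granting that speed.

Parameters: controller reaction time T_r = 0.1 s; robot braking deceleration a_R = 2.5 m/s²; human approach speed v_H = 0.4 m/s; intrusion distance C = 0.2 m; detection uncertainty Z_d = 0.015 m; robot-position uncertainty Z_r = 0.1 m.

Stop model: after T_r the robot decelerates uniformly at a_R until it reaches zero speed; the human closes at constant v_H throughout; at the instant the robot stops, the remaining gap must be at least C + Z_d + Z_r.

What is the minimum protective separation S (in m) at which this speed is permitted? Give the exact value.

braking lasts T_s = (3/5)/(5/2) = 0.2400 s
robot in T_r: 0.6000·0.1000 = 0.0600 m
robot under decel: 0.6000²/(2·2.5000) = 0.0720 m
human over T_r+T_s: 0.4000·(0.1000+0.2400) = 0.1360 m
margins: 0.2000+0.0150+0.1000 = 0.3150 m
S_min ≈ 0.0600+0.0720+0.1360+0.3150  ⇒  S_min = 583/1000 m

S_min = 583/1000 m = 0.5830 m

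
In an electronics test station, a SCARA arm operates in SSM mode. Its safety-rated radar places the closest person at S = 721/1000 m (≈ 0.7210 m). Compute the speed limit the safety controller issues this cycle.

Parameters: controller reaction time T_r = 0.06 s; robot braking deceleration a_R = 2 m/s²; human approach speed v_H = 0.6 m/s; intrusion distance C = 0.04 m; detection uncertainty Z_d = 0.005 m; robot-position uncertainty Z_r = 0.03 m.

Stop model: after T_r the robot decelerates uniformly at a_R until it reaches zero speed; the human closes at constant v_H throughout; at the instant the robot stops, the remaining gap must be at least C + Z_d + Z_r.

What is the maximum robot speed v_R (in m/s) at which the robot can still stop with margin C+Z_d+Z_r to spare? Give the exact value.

v_R_max = 1 m/s = 1.0000 m/s

collect terms ⇒ (1/4)·v_R² + (9/25)·v_R + (-61/100) = 0
  disc = (9/25)² − 4·(1/4)·(-61/100) = 1849/2500 ; √disc = 43/50
  v_R = (−(9/25) + 43/50) / (2·(1/4)) = 1 m/s
check:
stop time T_s = 1/2 = 0.5000 s
reaction-phase robot travel = 1.0000·0.0600 = 0.0600 m
braking distance = 1.0000²/(2·2.0000) = 0.2500 m
human closes 0.6000·0.5600 = 0.3360 m
margins: 0.0400+0.0050+0.0300 = 0.0750 m
sum ≈ 0.0600+0.2500+0.3360+0.0750 ≈ 0.7210 m = S ✓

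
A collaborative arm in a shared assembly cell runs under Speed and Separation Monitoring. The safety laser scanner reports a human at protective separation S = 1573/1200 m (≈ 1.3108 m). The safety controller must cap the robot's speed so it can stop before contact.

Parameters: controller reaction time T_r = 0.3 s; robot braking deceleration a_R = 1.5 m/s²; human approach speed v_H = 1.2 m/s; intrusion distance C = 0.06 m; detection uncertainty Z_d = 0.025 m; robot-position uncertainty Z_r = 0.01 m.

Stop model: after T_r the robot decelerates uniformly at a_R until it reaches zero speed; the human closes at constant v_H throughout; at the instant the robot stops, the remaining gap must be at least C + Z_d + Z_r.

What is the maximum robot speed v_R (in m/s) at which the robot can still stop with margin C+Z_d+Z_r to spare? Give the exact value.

v_R_max = 13/20 m/s = 0.6500 m/s

quadratic (1/3)·v² + (11/10)·v + (-1027/1200) = 0
  disc = (11/10)² − 4·(1/3)·(-1027/1200) = 529/225 ; √disc = 23/15
  v_R = (−(11/10) + 23/15) / (2·(1/3)) = 13/20 m/s
check:
stop time T_s = (13/20)/(3/2) = 0.4333 s
reaction-phase robot travel = 0.6500·0.3000 = 0.1950 m
robot covers 0.6500·0.4333 − ½·1.5000·0.4333² = 0.1408 m while stopping
human over T_r+T_s: 1.2000·(0.3000+0.4333) = 0.8800 m
margins: 0.0600+0.0250+0.0100 = 0.0950 m
sum ≈ 0.1950+0.1408+0.8800+0.0950 ≈ 1.3108 m = S ✓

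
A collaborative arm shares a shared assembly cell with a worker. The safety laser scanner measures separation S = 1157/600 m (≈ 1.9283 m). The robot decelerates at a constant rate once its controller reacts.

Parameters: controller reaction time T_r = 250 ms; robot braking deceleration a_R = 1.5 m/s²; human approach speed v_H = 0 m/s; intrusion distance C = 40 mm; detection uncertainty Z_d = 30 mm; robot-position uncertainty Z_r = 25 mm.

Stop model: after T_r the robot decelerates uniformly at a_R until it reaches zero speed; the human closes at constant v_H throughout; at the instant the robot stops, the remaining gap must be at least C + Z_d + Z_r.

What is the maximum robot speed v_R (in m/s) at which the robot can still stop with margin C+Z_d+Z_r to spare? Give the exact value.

collect terms ⇒ (1/3)·v_R² + (1/4)·v_R + (-11/6) = 0
  disc = (1/4)² − 4·(1/3)·(-11/6) = 361/144 ; √disc = 19/12
  v_R = (−(1/4) + 19/12) / (2·(1/3)) = 2 m/s
check:
stop time T_s = 2/(3/2) = 1.3333 s
reaction-phase robot travel = 2.0000·0.2500 = 0.5000 m
robot under decel: 2.0000²/(2·1.5000) = 1.3333 m
human over T_r+T_s: 0.0000·(0.2500+1.3333) = 0.0000 m
margins: 0.0400+0.0300+0.0250 = 0.0950 m
sum ≈ 0.5000+1.3333+0.0000+0.0950 ≈ 1.9283 m = S ✓

v_R_max = 2 m/s = 2.0000 m/s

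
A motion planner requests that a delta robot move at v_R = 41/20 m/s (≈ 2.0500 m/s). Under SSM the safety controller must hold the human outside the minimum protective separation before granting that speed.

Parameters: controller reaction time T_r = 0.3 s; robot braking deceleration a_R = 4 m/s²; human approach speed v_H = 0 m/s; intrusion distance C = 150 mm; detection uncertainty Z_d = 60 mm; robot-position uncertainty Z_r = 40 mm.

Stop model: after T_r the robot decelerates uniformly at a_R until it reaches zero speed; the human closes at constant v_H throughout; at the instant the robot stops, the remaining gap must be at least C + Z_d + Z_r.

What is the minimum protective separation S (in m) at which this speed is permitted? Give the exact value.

S_min = 4449/3200 m = 1.3903 m

T_s = v_R/a_R = (41/20)/4 = 0.5125 s
robot covers v_R·T_r = 2.0500·0.3000 = 0.6150 m before braking
robot covers 2.0500·0.5125 − ½·4.0000·0.5125² = 0.5253 m while stopping
human closes 0.0000·0.8125 = 0.0000 m
margins: 0.1500+0.0600+0.0400 = 0.2500 m
S_min ≈ 0.6150+0.5253+0.0000+0.2500  ⇒  S_min = 4449/3200 m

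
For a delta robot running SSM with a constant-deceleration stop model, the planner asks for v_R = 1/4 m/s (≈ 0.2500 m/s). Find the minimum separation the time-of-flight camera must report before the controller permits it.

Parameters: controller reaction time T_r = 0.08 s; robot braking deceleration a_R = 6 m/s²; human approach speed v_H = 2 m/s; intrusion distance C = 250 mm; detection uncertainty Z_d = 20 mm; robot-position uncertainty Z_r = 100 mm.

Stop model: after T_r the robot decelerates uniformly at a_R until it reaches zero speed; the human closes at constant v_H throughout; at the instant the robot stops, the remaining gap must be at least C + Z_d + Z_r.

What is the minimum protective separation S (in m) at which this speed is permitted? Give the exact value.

stop time T_s = (1/4)/6 = 0.0417 s
reaction-phase robot travel = 0.2500·0.0800 = 0.0200 m
robot covers 0.2500·0.0417 − ½·6.0000·0.0417² = 0.0052 m while stopping
human over T_r+T_s: 2.0000·(0.0800+0.0417) = 0.2433 m
C+Z_d+Z_r = 0.2500+0.0200+0.1000 = 0.3700 m
S_min ≈ 0.0200+0.0052+0.2433+0.3700  ⇒  S_min = 613/960 m

S_min = 613/960 m = 0.6385 m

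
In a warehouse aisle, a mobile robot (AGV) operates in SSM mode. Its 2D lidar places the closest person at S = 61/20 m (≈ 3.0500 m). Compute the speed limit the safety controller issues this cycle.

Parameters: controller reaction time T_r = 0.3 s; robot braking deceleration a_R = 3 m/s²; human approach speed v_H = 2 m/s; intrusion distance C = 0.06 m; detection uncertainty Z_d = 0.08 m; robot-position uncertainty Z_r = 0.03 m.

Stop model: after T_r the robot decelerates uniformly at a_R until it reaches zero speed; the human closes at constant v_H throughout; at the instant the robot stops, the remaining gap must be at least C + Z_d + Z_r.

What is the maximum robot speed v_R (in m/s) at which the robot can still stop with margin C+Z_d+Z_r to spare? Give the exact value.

quadratic (1/6)·v² + (29/30)·v + (-57/25) = 0
  disc = (29/30)² − 4·(1/6)·(-57/25) = 2209/900 ; √disc = 47/30
  v_R = (−(29/30) + 47/30) / (2·(1/6)) = 9/5 m/s
check:
T_s = v_R/a_R = (9/5)/3 = 0.6000 s
robot covers v_R·T_r = 1.8000·0.3000 = 0.5400 m before braking
robot covers 1.8000·0.6000 − ½·3.0000·0.6000² = 0.5400 m while stopping
human over T_r+T_s: 2.0000·(0.3000+0.6000) = 1.8000 m
C+Z_d+Z_r = 0.0600+0.0800+0.0300 = 0.1700 m
sum ≈ 0.5400+0.5400+1.8000+0.1700 ≈ 3.0500 m = S ✓

v_R_max = 9/5 m/s = 1.8000 m/s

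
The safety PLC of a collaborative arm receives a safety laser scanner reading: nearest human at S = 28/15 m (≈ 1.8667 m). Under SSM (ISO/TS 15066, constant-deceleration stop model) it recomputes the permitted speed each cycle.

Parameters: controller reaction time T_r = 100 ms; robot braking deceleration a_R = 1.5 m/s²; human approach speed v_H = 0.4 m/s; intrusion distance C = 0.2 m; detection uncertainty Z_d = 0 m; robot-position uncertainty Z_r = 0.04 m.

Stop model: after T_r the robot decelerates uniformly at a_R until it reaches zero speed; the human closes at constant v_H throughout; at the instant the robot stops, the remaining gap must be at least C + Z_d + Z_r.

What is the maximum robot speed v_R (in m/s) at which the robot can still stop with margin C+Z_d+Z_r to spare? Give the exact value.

v_R_max = 17/10 m/s = 1.7000 m/s

quadratic (1/3)·v² + (11/30)·v + (-119/75) = 0
  disc = (11/30)² − 4·(1/3)·(-119/75) = 9/4 ; √disc = 3/2
  v_R = (−(11/30) + 3/2) / (2·(1/3)) = 17/10 m/s
check:
stop time T_s = (17/10)/(3/2) = 1.1333 s
reaction-phase robot travel = 1.7000·0.1000 = 0.1700 m
robot covers 1.7000·1.1333 − ½·1.5000·1.1333² = 0.9633 m while stopping
human over T_r+T_s: 0.4000·(0.1000+1.1333) = 0.4933 m
margins: 0.2000+0.0000+0.0400 = 0.2400 m
sum ≈ 0.1700+0.9633+0.4933+0.2400 ≈ 1.8667 m = S ✓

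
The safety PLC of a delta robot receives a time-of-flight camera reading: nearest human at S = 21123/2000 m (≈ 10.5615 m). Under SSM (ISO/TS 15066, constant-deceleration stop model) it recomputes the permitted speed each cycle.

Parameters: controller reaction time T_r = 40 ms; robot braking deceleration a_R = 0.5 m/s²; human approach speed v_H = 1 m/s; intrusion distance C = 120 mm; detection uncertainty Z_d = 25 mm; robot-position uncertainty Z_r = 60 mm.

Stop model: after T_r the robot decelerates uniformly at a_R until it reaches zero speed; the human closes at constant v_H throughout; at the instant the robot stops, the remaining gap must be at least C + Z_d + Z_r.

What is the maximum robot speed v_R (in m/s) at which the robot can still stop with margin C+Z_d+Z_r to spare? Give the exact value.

v_R_max = 47/20 m/s = 2.3500 m/s

at the boundary: (1)·v² + (51/25)·v + (-20633/2000) = 0
  disc = (51/25)² − 4·(1)·(-20633/2000) = 113569/2500 ; √disc = 337/50
  v_R = (−(51/25) + 337/50) / (2·(1)) = 47/20 m/s
check:
stop time T_s = (47/20)/(1/2) = 4.7000 s
robot covers v_R·T_r = 2.3500·0.0400 = 0.0940 m before braking
robot under decel: 2.3500²/(2·0.5000) = 5.5225 m
person approaches 1.0000·(0.0400+4.7000) = 4.7400 m
margins: 0.1200+0.0250+0.0600 = 0.2050 m
sum ≈ 0.0940+5.5225+4.7400+0.2050 ≈ 10.5615 m = S ✓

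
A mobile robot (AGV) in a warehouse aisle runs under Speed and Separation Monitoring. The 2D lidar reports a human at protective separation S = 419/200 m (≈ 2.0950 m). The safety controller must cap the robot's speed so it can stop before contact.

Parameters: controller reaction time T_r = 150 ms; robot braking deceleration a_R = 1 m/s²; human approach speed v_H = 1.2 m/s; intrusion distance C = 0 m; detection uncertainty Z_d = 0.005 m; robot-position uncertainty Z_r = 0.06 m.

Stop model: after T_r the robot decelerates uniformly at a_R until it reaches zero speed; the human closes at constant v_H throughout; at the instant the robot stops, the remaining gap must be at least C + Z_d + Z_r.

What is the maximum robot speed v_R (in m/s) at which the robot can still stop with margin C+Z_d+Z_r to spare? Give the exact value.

v_R_max = 1 m/s = 1.0000 m/s

quadratic (1/2)·v² + (27/20)·v + (-37/20) = 0
  disc = (27/20)² − 4·(1/2)·(-37/20) = 2209/400 ; √disc = 47/20
  v_R = (−(27/20) + 47/20) / (2·(1/2)) = 1 m/s
check:
stop time T_s = 1/1 = 1.0000 s
robot covers v_R·T_r = 1.0000·0.1500 = 0.1500 m before braking
robot under decel: 1.0000²/(2·1.0000) = 0.5000 m
human closes 1.2000·1.1500 = 1.3800 m
residual clearance needed = 0.0000+0.0050+0.0600 = 0.0650 m
sum ≈ 0.1500+0.5000+1.3800+0.0650 ≈ 2.0950 m = S ✓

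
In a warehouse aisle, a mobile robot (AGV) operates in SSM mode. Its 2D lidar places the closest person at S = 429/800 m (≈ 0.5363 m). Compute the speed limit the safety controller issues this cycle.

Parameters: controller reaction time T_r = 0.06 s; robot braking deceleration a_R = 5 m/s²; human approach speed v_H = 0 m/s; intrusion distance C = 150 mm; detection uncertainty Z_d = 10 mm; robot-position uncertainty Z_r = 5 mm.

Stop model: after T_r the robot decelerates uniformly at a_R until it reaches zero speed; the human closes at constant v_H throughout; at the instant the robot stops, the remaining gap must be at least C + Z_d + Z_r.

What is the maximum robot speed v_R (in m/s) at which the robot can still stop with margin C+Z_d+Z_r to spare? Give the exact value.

collect terms ⇒ (1/10)·v_R² + (3/50)·v_R + (-297/800) = 0
  disc = (3/50)² − 4·(1/10)·(-297/800) = 1521/10000 ; √disc = 39/100
  v_R = (−(3/50) + 39/100) / (2·(1/10)) = 33/20 m/s
check:
T_s = v_R/a_R = (33/20)/5 = 0.3300 s
robot covers v_R·T_r = 1.6500·0.0600 = 0.0990 m before braking
robot under decel: 1.6500²/(2·5.0000) = 0.2722 m
person approaches 0.0000·(0.0600+0.3300) = 0.0000 m
margins: 0.1500+0.0100+0.0050 = 0.1650 m
sum ≈ 0.0990+0.2722+0.0000+0.1650 ≈ 0.5363 m = S ✓

v_R_max = 33/20 m/s = 1.6500 m/s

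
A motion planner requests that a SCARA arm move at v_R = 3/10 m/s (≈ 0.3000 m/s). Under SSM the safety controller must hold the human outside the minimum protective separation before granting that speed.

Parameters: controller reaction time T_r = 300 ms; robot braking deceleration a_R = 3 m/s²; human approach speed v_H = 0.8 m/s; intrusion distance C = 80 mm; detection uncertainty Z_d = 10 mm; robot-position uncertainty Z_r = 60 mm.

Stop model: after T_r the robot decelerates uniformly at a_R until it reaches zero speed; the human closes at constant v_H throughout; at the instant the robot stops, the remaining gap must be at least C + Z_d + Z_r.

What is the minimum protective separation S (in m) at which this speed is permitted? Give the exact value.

stop time T_s = (3/10)/3 = 0.1000 s
robot covers v_R·T_r = 0.3000·0.3000 = 0.0900 m before braking
robot under decel: 0.3000²/(2·3.0000) = 0.0150 m
person approaches 0.8000·(0.3000+0.1000) = 0.3200 m
C+Z_d+Z_r = 0.0800+0.0100+0.0600 = 0.1500 m
S_min ≈ 0.0900+0.0150+0.3200+0.1500  ⇒  S_min = 23/40 m

S_min = 23/40 m = 0.5750 m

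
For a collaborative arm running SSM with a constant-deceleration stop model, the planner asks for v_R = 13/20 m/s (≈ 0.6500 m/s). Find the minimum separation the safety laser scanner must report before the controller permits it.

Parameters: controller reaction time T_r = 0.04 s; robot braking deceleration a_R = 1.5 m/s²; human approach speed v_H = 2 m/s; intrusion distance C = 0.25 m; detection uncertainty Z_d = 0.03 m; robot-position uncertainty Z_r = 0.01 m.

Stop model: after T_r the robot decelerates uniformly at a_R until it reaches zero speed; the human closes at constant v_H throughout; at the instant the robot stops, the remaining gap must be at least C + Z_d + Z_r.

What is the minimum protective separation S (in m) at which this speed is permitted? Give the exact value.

T_s = v_R/a_R = (13/20)/(3/2) = 0.4333 s
robot covers v_R·T_r = 0.6500·0.0400 = 0.0260 m before braking
braking distance = 0.6500²/(2·1.5000) = 0.1408 m
person approaches 2.0000·(0.0400+0.4333) = 0.9467 m
residual clearance needed = 0.2500+0.0300+0.0100 = 0.2900 m
S_min ≈ 0.0260+0.1408+0.9467+0.2900  ⇒  S_min = 2807/2000 m

S_min = 2807/2000 m = 1.4035 m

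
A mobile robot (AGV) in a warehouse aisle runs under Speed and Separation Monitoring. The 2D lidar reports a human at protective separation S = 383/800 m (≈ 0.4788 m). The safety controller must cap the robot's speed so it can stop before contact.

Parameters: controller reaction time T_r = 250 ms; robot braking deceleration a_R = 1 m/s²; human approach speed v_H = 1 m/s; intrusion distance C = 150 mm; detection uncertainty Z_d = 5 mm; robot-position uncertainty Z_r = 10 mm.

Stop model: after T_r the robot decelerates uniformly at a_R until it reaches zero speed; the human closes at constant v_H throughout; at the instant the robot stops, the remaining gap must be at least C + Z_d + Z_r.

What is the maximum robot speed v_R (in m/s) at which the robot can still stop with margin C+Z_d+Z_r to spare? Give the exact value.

v_R_max = 1/20 m/s = 0.0500 m/s

collect terms ⇒ (1/2)·v_R² + (5/4)·v_R + (-51/800) = 0
  disc = (5/4)² − 4·(1/2)·(-51/800) = 169/100 ; √disc = 13/10
  v_R = (−(5/4) + 13/10) / (2·(1/2)) = 1/20 m/s
check:
stop time T_s = (1/20)/1 = 0.0500 s
reaction-phase robot travel = 0.0500·0.2500 = 0.0125 m
braking distance = 0.0500²/(2·1.0000) = 0.0013 m
human closes 1.0000·0.3000 = 0.3000 m
C+Z_d+Z_r = 0.1500+0.0050+0.0100 = 0.1650 m
sum ≈ 0.0125+0.0013+0.3000+0.1650 ≈ 0.4788 m = S ✓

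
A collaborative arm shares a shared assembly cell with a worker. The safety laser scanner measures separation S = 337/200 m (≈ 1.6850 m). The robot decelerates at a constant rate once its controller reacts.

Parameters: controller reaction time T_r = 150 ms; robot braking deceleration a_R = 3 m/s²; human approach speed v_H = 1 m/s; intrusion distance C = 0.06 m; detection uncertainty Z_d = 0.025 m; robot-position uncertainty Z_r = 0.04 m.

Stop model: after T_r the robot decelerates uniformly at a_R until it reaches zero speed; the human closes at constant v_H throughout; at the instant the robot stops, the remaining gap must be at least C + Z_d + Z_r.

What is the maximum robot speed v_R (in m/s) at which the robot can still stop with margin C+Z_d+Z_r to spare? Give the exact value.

v_R_max = 9/5 m/s = 1.8000 m/s

at the boundary: (1/6)·v² + (29/60)·v + (-141/100) = 0
  disc = (29/60)² − 4·(1/6)·(-141/100) = 169/144 ; √disc = 13/12
  v_R = (−(29/60) + 13/12) / (2·(1/6)) = 9/5 m/s
check:
braking lasts T_s = (9/5)/3 = 0.6000 s
reaction-phase robot travel = 1.8000·0.1500 = 0.2700 m
braking distance = 1.8000²/(2·3.0000) = 0.5400 m
human over T_r+T_s: 1.0000·(0.1500+0.6000) = 0.7500 m
C+Z_d+Z_r = 0.0600+0.0250+0.0400 = 0.1250 m
sum ≈ 0.2700+0.5400+0.7500+0.1250 ≈ 1.6850 m = S ✓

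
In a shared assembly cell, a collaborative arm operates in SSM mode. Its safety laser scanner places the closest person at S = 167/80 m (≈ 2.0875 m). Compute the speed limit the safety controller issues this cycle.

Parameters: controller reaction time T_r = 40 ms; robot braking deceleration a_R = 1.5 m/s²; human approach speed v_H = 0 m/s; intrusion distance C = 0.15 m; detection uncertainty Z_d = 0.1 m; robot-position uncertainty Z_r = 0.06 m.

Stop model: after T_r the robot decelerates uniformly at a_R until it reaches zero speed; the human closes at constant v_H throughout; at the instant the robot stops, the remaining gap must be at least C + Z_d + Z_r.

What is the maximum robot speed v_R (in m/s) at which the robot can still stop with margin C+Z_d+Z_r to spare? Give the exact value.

quadratic (1/3)·v² + (1/25)·v + (-711/400) = 0
  disc = (1/25)² − 4·(1/3)·(-711/400) = 5929/2500 ; √disc = 77/50
  v_R = (−(1/25) + 77/50) / (2·(1/3)) = 9/4 m/s
check:
T_s = v_R/a_R = (9/4)/(3/2) = 1.5000 s
robot in T_r: 2.2500·0.0400 = 0.0900 m
robot covers 2.2500·1.5000 − ½·1.5000·1.5000² = 1.6875 m while stopping
human closes 0.0000·1.5400 = 0.0000 m
residual clearance needed = 0.1500+0.1000+0.0600 = 0.3100 m
sum ≈ 0.0900+1.6875+0.0000+0.3100 ≈ 2.0875 m = S ✓

v_R_max = 9/4 m/s = 2.2500 m/s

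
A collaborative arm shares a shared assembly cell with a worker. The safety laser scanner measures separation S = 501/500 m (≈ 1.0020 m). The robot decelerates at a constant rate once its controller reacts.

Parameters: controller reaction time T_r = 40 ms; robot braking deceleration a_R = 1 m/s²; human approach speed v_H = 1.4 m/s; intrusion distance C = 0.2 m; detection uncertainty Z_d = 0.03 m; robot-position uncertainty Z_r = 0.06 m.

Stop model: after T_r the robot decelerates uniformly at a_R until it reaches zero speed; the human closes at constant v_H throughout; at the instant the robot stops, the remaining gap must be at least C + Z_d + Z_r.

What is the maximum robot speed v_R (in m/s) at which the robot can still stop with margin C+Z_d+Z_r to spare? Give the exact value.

v_R_max = 2/5 m/s = 0.4000 m/s

quadratic (1/2)·v² + (36/25)·v + (-82/125) = 0
  disc = (36/25)² − 4·(1/2)·(-82/125) = 2116/625 ; √disc = 46/25
  v_R = (−(36/25) + 46/25) / (2·(1/2)) = 2/5 m/s
check:
braking lasts T_s = (2/5)/1 = 0.4000 s
robot in T_r: 0.4000·0.0400 = 0.0160 m
robot covers 0.4000·0.4000 − ½·1.0000·0.4000² = 0.0800 m while stopping
human closes 1.4000·0.4400 = 0.6160 m
margins: 0.2000+0.0300+0.0600 = 0.2900 m
sum ≈ 0.0160+0.0800+0.6160+0.2900 ≈ 1.0020 m = S ✓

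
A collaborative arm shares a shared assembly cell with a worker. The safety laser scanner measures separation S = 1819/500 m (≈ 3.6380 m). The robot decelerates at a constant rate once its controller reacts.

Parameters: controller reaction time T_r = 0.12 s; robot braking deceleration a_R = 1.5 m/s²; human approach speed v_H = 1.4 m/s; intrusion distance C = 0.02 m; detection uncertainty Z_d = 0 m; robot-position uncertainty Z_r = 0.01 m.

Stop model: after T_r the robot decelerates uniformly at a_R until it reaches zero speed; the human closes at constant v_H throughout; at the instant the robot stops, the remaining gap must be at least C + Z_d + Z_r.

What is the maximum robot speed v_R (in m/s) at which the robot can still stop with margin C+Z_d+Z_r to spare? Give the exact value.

v_R_max = 2 m/s = 2.0000 m/s

collect terms ⇒ (1/3)·v_R² + (79/75)·v_R + (-86/25) = 0
  disc = (79/75)² − 4·(1/3)·(-86/25) = 32041/5625 ; √disc = 179/75
  v_R = (−(79/75) + 179/75) / (2·(1/3)) = 2 m/s
check:
stop time T_s = 2/(3/2) = 1.3333 s
reaction-phase robot travel = 2.0000·0.1200 = 0.2400 m
braking distance = 2.0000²/(2·1.5000) = 1.3333 m
human closes 1.4000·1.4533 = 2.0347 m
margins: 0.0200+0.0000+0.0100 = 0.0300 m
sum ≈ 0.2400+1.3333+2.0347+0.0300 ≈ 3.6380 m = S ✓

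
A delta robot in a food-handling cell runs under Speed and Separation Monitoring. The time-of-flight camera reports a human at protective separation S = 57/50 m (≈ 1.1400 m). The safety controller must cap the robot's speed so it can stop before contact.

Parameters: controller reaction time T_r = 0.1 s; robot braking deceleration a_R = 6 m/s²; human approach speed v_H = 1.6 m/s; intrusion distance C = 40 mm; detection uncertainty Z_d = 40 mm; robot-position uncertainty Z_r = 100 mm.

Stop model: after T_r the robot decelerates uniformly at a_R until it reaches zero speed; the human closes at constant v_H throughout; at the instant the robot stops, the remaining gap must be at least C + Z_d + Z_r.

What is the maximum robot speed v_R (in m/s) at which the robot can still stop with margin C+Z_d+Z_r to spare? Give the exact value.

v_R_max = 8/5 m/s = 1.6000 m/s

collect terms ⇒ (1/12)·v_R² + (11/30)·v_R + (-4/5) = 0
  disc = (11/30)² − 4·(1/12)·(-4/5) = 361/900 ; √disc = 19/30
  v_R = (−(11/30) + 19/30) / (2·(1/12)) = 8/5 m/s
check:
stop time T_s = (8/5)/6 = 0.2667 s
robot in T_r: 1.6000·0.1000 = 0.1600 m
braking distance = 1.6000²/(2·6.0000) = 0.2133 m
human closes 1.6000·0.3667 = 0.5867 m
residual clearance needed = 0.0400+0.0400+0.1000 = 0.1800 m
sum ≈ 0.1600+0.2133+0.5867+0.1800 ≈ 1.1400 m = S ✓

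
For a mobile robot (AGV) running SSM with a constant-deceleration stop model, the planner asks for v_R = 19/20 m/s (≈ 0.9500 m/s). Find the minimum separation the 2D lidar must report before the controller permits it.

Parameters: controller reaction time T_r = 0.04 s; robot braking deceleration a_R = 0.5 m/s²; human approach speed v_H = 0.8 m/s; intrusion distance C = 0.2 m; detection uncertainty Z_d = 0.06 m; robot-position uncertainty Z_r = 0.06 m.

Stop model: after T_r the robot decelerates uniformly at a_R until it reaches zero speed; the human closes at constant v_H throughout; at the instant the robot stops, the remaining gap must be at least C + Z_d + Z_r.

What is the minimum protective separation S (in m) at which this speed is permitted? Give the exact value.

S_min = 45/16 m = 2.8125 m

T_s = v_R/a_R = (19/20)/(1/2) = 1.9000 s
robot in T_r: 0.9500·0.0400 = 0.0380 m
robot covers 0.9500·1.9000 − ½·0.5000·1.9000² = 0.9025 m while stopping
human closes 0.8000·1.9400 = 1.5520 m
C+Z_d+Z_r = 0.2000+0.0600+0.0600 = 0.3200 m
S_min ≈ 0.0380+0.9025+1.5520+0.3200  ⇒  S_min = 45/16 m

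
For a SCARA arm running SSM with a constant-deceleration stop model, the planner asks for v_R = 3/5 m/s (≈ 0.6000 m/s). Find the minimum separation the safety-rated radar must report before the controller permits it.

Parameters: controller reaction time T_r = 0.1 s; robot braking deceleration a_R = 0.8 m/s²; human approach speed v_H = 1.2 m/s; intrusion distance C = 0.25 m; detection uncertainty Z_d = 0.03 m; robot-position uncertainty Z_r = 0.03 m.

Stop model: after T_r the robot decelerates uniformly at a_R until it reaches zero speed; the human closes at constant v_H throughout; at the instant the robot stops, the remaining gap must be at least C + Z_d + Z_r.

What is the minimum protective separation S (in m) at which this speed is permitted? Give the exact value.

T_s = v_R/a_R = (3/5)/(4/5) = 0.7500 s
robot covers v_R·T_r = 0.6000·0.1000 = 0.0600 m before braking
robot under decel: 0.6000²/(2·0.8000) = 0.2250 m
person approaches 1.2000·(0.1000+0.7500) = 1.0200 m
residual clearance needed = 0.2500+0.0300+0.0300 = 0.3100 m
S_min ≈ 0.0600+0.2250+1.0200+0.3100  ⇒  S_min = 323/200 m

S_min = 323/200 m = 1.6150 m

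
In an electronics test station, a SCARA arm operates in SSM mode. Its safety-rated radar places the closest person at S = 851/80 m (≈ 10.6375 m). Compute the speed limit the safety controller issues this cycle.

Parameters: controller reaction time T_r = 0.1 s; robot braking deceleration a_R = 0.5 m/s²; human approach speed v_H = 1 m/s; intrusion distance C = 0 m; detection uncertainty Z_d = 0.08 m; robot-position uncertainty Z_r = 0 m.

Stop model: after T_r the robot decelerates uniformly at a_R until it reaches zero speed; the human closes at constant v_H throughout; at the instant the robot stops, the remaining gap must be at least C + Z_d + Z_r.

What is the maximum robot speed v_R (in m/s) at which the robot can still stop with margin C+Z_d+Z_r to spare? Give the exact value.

v_R_max = 47/20 m/s = 2.3500 m/s

quadratic (1)·v² + (21/10)·v + (-4183/400) = 0
  disc = (21/10)² − 4·(1)·(-4183/400) = 1156/25 ; √disc = 34/5
  v_R = (−(21/10) + 34/5) / (2·(1)) = 47/20 m/s
check:
stop time T_s = (47/20)/(1/2) = 4.7000 s
robot in T_r: 2.3500·0.1000 = 0.2350 m
robot covers 2.3500·4.7000 − ½·0.5000·4.7000² = 5.5225 m while stopping
human closes 1.0000·4.8000 = 4.8000 m
residual clearance needed = 0.0000+0.0800+0.0000 = 0.0800 m
sum ≈ 0.2350+5.5225+4.8000+0.0800 ≈ 10.6375 m = S ✓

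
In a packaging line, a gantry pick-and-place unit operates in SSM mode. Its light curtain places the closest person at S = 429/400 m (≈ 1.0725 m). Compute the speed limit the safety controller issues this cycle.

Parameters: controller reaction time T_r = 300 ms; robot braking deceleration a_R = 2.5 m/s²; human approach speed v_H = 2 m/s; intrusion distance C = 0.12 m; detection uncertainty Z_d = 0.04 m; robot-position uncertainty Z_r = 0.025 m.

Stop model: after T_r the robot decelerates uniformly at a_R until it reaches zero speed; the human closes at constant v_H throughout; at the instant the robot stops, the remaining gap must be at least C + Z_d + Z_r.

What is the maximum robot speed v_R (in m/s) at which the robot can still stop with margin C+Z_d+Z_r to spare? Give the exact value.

at the boundary: (1/5)·v² + (11/10)·v + (-23/80) = 0
  disc = (11/10)² − 4·(1/5)·(-23/80) = 36/25 ; √disc = 6/5
  v_R = (−(11/10) + 6/5) / (2·(1/5)) = 1/4 m/s
check:
braking lasts T_s = (1/4)/(5/2) = 0.1000 s
robot in T_r: 0.2500·0.3000 = 0.0750 m
robot under decel: 0.2500²/(2·2.5000) = 0.0125 m
human over T_r+T_s: 2.0000·(0.3000+0.1000) = 0.8000 m
C+Z_d+Z_r = 0.1200+0.0400+0.0250 = 0.1850 m
sum ≈ 0.0750+0.0125+0.8000+0.1850 ≈ 1.0725 m = S ✓

v_R_max = 1/4 m/s = 0.2500 m/s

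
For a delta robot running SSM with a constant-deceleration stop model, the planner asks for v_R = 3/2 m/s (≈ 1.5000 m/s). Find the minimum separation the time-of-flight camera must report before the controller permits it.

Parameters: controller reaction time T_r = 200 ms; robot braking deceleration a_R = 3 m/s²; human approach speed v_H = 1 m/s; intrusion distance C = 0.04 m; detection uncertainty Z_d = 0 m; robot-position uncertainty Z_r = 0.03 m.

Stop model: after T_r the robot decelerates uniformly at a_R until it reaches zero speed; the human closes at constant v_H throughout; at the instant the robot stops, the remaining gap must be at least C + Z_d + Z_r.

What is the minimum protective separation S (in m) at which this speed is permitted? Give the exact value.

T_s = v_R/a_R = (3/2)/3 = 0.5000 s
robot in T_r: 1.5000·0.2000 = 0.3000 m
braking distance = 1.5000²/(2·3.0000) = 0.3750 m
human over T_r+T_s: 1.0000·(0.2000+0.5000) = 0.7000 m
C+Z_d+Z_r = 0.0400+0.0000+0.0300 = 0.0700 m
S_min ≈ 0.3000+0.3750+0.7000+0.0700  ⇒  S_min = 289/200 m

S_min = 289/200 m = 1.4450 m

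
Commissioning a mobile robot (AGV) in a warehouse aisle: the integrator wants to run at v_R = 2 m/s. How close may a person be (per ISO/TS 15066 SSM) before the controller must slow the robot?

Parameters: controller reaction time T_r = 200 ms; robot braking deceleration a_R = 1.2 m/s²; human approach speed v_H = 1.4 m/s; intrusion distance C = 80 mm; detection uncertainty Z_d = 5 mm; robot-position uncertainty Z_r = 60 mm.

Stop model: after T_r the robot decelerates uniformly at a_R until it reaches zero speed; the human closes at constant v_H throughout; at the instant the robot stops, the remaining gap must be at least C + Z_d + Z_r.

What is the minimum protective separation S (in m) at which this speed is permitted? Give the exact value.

stop time T_s = 2/(6/5) = 1.6667 s
robot in T_r: 2.0000·0.2000 = 0.4000 m
braking distance = 2.0000²/(2·1.2000) = 1.6667 m
human closes 1.4000·1.8667 = 2.6133 m
C+Z_d+Z_r = 0.0800+0.0050+0.0600 = 0.1450 m
S_min ≈ 0.4000+1.6667+2.6133+0.1450  ⇒  S_min = 193/40 m

S_min = 193/40 m = 4.8250 m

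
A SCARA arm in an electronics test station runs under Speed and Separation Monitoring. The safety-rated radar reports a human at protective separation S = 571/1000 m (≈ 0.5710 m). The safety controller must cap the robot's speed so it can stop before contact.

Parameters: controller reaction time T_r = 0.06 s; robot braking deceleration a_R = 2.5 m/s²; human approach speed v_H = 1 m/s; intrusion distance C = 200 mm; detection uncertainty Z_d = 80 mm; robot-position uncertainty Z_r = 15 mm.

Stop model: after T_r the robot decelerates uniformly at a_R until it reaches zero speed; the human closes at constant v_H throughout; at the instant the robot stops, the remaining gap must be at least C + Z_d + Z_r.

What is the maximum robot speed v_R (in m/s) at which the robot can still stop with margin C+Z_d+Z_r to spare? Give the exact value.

at the boundary: (1/5)·v² + (23/50)·v + (-27/125) = 0
  disc = (23/50)² − 4·(1/5)·(-27/125) = 961/2500 ; √disc = 31/50
  v_R = (−(23/50) + 31/50) / (2·(1/5)) = 2/5 m/s
check:
braking lasts T_s = (2/5)/(5/2) = 0.1600 s
robot in T_r: 0.4000·0.0600 = 0.0240 m
robot under decel: 0.4000²/(2·2.5000) = 0.0320 m
person approaches 1.0000·(0.0600+0.1600) = 0.2200 m
C+Z_d+Z_r = 0.2000+0.0800+0.0150 = 0.2950 m
sum ≈ 0.0240+0.0320+0.2200+0.2950 ≈ 0.5710 m = S ✓

v_R_max = 2/5 m/s = 0.4000 m/s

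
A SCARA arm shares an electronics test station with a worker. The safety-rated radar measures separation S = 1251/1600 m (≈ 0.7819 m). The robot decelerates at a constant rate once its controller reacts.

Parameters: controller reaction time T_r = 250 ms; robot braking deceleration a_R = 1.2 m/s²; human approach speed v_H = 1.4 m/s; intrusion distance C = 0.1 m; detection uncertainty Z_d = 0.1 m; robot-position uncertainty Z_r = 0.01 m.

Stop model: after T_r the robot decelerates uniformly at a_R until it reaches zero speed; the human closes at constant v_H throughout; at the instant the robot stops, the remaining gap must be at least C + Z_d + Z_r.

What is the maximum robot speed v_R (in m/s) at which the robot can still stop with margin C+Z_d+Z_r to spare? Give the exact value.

quadratic (5/12)·v² + (17/12)·v + (-71/320) = 0
  disc = (17/12)² − 4·(5/12)·(-71/320) = 1369/576 ; √disc = 37/24
  v_R = (−(17/12) + 37/24) / (2·(5/12)) = 3/20 m/s
check:
braking lasts T_s = (3/20)/(6/5) = 0.1250 s
reaction-phase robot travel = 0.1500·0.2500 = 0.0375 m
robot covers 0.1500·0.1250 − ½·1.2000·0.1250² = 0.0094 m while stopping
person approaches 1.4000·(0.2500+0.1250) = 0.5250 m
C+Z_d+Z_r = 0.1000+0.1000+0.0100 = 0.2100 m
sum ≈ 0.0375+0.0094+0.5250+0.2100 ≈ 0.7819 m = S ✓

v_R_max = 3/20 m/s = 0.1500 m/s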